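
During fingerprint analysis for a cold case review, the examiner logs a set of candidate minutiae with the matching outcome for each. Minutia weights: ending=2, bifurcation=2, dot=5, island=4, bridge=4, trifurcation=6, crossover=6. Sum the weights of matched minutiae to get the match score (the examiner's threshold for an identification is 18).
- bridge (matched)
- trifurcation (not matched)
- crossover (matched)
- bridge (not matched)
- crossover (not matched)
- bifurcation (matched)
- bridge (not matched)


Weighted minutiae match score:
  bridge: matched, +4 (running total 4)
  trifurcation: not matched, +0
  crossover: matched, +6 (running total 10)
  bridge: not matched, +0
  crossover: not matched, +0
  bifurcation: matched, +2 (running total 12)
  bridge: not matched, +0
Total score = 12
Threshold = 18; verdict = inconclusive

12


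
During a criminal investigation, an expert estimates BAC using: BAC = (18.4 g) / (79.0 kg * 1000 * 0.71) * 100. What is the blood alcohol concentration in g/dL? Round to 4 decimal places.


Applying the Widmark formula:
BAC = (dose_g / (body_wt * 1000 * r)) * 100
Denominator = 79.0 * 1000 * 0.71 = 56090
BAC = (18.4 / 56090) * 100
BAC = 0.0328 g/dL

0.0328


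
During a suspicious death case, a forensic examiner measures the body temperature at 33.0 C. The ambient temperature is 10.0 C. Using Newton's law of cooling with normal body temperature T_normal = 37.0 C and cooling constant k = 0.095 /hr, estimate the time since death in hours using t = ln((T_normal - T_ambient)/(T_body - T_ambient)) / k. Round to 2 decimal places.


Using Newton's law of cooling:
t = ln((T_normal - T_ambient) / (T_body - T_ambient)) / k
T_normal - T_ambient = 27.0
T_body - T_ambient = 23.0
Ratio = 1.173913
ln(ratio) = 0.160343
t = 0.160343 / 0.095 = 1.69 hours

1.69


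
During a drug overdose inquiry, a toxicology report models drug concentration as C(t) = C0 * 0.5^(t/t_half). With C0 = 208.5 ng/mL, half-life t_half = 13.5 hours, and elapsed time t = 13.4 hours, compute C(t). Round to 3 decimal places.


Drug concentration decay:
Number of half-lives = t / t_half = 13.4 / 13.5 = 0.992593
Decay factor = 0.5^0.992593 = 0.50257367
C(t) = 208.5 * 0.50257367 = 104.787 ng/mL

104.787


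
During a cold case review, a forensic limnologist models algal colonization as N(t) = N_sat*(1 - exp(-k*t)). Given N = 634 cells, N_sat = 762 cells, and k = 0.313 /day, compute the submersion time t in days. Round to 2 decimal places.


PMSI from diatom colonization curve:
N / N_sat = 634 / 762 = 0.832021
1 - N/N_sat = 0.167979
ln(1 - N/N_sat) = -1.783916
t = -ln(1 - N/N_sat) / k = -(-1.783916) / 0.313 = 5.70 days

5.70


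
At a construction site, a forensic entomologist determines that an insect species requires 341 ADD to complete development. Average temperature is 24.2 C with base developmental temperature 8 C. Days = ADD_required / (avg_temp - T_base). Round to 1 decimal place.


Insect development time:
Effective temperature = avg_temp - T_base = 24.2 - 8 = 16.2 C
Days = ADD / effective_temp = 341 / 16.2 = 21.0 days

21.0


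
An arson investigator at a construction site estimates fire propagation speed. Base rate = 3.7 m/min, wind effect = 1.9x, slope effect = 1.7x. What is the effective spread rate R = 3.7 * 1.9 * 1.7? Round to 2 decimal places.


Fire spread rate calculation:
R = R0 * wind_factor * slope_factor
= 3.7 * 1.9 * 1.7
= 7.03 * 1.7
= 11.95 m/min

11.95


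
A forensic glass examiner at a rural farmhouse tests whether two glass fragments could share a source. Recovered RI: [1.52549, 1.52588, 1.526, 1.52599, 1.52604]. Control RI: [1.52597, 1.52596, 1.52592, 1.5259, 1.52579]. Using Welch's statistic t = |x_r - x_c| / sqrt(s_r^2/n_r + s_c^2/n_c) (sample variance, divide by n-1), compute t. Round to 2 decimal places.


Welch's t-criterion for glass RI comparison:
Recovered mean = sum / n_r = 7.6294 / 5 = 1.52588
Control mean = sum / n_c = 7.62954 / 5 = 1.525908
Recovered sample variance s_r^2 = 5.105e-08
Control sample variance s_c^2 = 5.17e-09
Welch SE (unpooled) = sqrt(s_r^2/n_r + s_c^2/n_c) = sqrt(1.021e-08 + 1.034e-09) = sqrt(1.1244e-08) = 0.000106038
|mean_r - mean_c| = 2.8e-05
t = 2.8e-05 / 0.000106038 = 0.26

0.26


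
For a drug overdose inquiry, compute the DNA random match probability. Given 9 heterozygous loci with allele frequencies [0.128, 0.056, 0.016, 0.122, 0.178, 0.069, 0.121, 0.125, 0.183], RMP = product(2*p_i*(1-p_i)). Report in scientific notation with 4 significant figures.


Computing RMP for 9 loci:
Locus 1: 2 * 0.128 * 0.872 = 0.223232
Locus 2: 2 * 0.056 * 0.944 = 0.105728
Locus 3: 2 * 0.016 * 0.984 = 0.031488
Locus 4: 2 * 0.122 * 0.878 = 0.214232
Locus 5: 2 * 0.178 * 0.822 = 0.292632
Locus 6: 2 * 0.069 * 0.931 = 0.128478
Locus 7: 2 * 0.121 * 0.879 = 0.212718
Locus 8: 2 * 0.125 * 0.875 = 0.21875
Locus 9: 2 * 0.183 * 0.817 = 0.299022
RMP = 8.329e-08

8.329e-08


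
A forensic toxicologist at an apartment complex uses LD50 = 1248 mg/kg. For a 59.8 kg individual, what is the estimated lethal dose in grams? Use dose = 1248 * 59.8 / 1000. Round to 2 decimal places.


Lethal dose calculation:
Lethal dose = LD50 * body_weight / 1000
= 1248 * 59.8 / 1000
= 74630.4 / 1000
= 74.63 g

74.63


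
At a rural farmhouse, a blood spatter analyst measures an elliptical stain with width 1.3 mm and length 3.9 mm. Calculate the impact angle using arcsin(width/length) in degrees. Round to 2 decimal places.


Blood spatter impact angle calculation:
width / length = 1.3 / 3.9 = 0.333333
angle = arcsin(0.333333)
angle = 19.47 degrees

19.47


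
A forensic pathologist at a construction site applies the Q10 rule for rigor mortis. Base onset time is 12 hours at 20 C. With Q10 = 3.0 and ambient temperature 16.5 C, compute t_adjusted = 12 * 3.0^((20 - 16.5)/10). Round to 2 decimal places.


Rigor mortis time adjustment:
Exponent = (T_ref - T_actual) / 10 = (20 - 16.5) / 10 = 0.35
Q10 factor = 3.0^0.35 = 1.4689
t_adjusted = 12 * 1.4689 = 17.63 hours

17.63


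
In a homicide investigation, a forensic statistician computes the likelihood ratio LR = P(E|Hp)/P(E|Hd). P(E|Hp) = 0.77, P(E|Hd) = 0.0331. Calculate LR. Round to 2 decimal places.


Likelihood ratio calculation:
LR = P(E|Hp) / P(E|Hd)
LR = 0.77 / 0.0331
LR = 23.26

23.26


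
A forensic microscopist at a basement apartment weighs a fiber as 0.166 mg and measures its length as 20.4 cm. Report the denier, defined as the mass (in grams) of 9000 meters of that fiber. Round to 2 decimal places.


Denier calculation:
Mass in grams = 0.166 mg / 1000 = 0.000166 g
Length in meters = 20.4 cm / 100 = 0.204 m
Linear density = mass / length = 0.000166 / 0.204 = 0.00081373 g/m
Denier = (g/m) * 9000 = 0.00081373 * 9000 = 7.32

7.32


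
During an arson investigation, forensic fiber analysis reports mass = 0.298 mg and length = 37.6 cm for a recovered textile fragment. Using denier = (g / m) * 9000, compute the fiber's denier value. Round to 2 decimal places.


Denier calculation:
Mass in grams = 0.298 mg / 1000 = 0.000298 g
Length in meters = 37.6 cm / 100 = 0.376 m
Linear density = mass / length = 0.000298 / 0.376 = 0.00079255 g/m
Denier = (g/m) * 9000 = 0.00079255 * 9000 = 7.13

7.13


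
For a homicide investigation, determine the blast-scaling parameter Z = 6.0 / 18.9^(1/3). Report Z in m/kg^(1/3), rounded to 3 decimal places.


Scaled distance calculation:
W^(1/3) = 18.9^(1/3) = 2.663712
Z = R / W^(1/3) = 6.0 / 2.663712
Z = 2.252 m/kg^(1/3)

2.252


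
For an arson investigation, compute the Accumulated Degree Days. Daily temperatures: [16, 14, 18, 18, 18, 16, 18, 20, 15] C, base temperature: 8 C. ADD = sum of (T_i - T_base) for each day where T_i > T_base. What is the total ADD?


Computing ADD day by day:
Day 1: max(0, 16 - 8) = 8
Day 2: max(0, 14 - 8) = 6
Day 3: max(0, 18 - 8) = 10
Day 4: max(0, 18 - 8) = 10
Day 5: max(0, 18 - 8) = 10
Day 6: max(0, 16 - 8) = 8
Day 7: max(0, 18 - 8) = 10
Day 8: max(0, 20 - 8) = 12
Day 9: max(0, 15 - 8) = 7
Total ADD = 81

81


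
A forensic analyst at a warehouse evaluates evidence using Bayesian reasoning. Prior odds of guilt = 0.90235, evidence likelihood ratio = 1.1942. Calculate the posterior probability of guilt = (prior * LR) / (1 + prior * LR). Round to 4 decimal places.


Bayesian evidence evaluation:
Posterior odds = prior_odds * LR = 0.90235 * 1.1942 = 1.077586
Posterior probability = posterior_odds / (1 + posterior_odds)
= 1.077586 / (1 + 1.077586)
= 1.077586 / 2.077586
= 0.5187

0.5187


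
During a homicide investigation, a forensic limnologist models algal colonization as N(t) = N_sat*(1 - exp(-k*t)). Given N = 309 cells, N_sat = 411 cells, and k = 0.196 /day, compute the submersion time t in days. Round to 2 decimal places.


PMSI from diatom colonization curve:
N / N_sat = 309 / 411 = 0.751825
1 - N/N_sat = 0.248175
ln(1 - N/N_sat) = -1.393621
t = -ln(1 - N/N_sat) / k = -(-1.393621) / 0.196 = 7.11 days

7.11


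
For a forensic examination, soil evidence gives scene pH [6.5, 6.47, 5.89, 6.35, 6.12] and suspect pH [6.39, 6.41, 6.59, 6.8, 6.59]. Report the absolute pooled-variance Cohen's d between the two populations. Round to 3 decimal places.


Pooled-variance Cohen's d for soil pH comparison:
Scene mean = 31.33 / 5 = 6.266
Suspect mean = 32.78 / 5 = 6.556
Scene sample variance s_s^2 = 0.06653
Suspect sample variance s_c^2 = 0.02768
Pooled variance = ((n_s-1)*s_s^2 + (n_c-1)*s_c^2) / (n_s + n_c - 2) = 0.047105
Pooled SD = sqrt(0.047105) = 0.217037
Mean difference = -0.29
|d| = |-0.29| / 0.217037 = 1.336

1.336


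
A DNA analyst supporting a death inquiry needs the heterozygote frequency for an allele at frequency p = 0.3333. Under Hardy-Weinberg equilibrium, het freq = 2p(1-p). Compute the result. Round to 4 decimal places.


Hardy-Weinberg heterozygote frequency:
q = 1 - p = 1 - 0.3333 = 0.6667
2pq = 2 * 0.3333 * 0.6667 = 0.4444

0.4444


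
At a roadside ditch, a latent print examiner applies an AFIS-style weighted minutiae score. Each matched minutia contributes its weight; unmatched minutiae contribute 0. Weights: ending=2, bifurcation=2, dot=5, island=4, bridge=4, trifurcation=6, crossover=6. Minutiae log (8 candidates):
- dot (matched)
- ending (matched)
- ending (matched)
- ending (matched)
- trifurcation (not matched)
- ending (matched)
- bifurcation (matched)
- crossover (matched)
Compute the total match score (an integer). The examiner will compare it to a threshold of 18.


Weighted minutiae match score:
  dot: matched, +5 (running total 5)
  ending: matched, +2 (running total 7)
  ending: matched, +2 (running total 9)
  ending: matched, +2 (running total 11)
  trifurcation: not matched, +0
  ending: matched, +2 (running total 13)
  bifurcation: matched, +2 (running total 15)
  crossover: matched, +6 (running total 21)
Total score = 21
Threshold = 18; verdict = identification

21


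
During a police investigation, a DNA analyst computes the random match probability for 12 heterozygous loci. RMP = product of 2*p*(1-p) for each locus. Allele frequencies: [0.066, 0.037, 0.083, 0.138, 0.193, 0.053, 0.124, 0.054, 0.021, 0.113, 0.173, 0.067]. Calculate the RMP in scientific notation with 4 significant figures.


Computing RMP for 12 loci:
Locus 1: 2 * 0.066 * 0.934 = 0.123288
Locus 2: 2 * 0.037 * 0.963 = 0.071262
Locus 3: 2 * 0.083 * 0.917 = 0.152222
Locus 4: 2 * 0.138 * 0.862 = 0.237912
Locus 5: 2 * 0.193 * 0.807 = 0.311502
Locus 6: 2 * 0.053 * 0.947 = 0.100382
Locus 7: 2 * 0.124 * 0.876 = 0.217248
Locus 8: 2 * 0.054 * 0.946 = 0.102168
Locus 9: 2 * 0.021 * 0.979 = 0.041118
Locus 10: 2 * 0.113 * 0.887 = 0.200462
Locus 11: 2 * 0.173 * 0.827 = 0.286142
Locus 12: 2 * 0.067 * 0.933 = 0.125022
RMP = 6.512e-11

6.512e-11


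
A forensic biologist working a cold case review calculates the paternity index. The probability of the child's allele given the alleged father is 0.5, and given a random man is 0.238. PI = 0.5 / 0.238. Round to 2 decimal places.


Paternity Index calculation:
PI = P(allele|father) / P(allele|random)
PI = 0.5 / 0.238
PI = 2.10

2.10


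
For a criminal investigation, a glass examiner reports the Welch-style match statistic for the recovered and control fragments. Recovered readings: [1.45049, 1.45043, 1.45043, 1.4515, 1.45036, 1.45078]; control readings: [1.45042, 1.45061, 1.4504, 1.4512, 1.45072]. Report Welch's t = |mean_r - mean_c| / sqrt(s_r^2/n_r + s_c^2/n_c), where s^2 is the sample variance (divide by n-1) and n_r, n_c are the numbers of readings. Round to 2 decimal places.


Welch's t-criterion for glass RI comparison:
Recovered mean = sum / n_r = 8.70399 / 6 = 1.450665
Control mean = sum / n_c = 7.25335 / 5 = 1.45067
Recovered sample variance s_r^2 = 1.8891e-07
Control sample variance s_c^2 = 1.056e-07
Welch SE (unpooled) = sqrt(s_r^2/n_r + s_c^2/n_c) = sqrt(3.1485e-08 + 2.112e-08) = sqrt(5.2605e-08) = 0.000229358
|mean_r - mean_c| = 5e-06
t = 5e-06 / 0.000229358 = 0.02

0.02


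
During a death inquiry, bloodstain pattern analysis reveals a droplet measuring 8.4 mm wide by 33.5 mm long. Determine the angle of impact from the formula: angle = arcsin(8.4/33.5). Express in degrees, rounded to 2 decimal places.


Blood spatter impact angle calculation:
width / length = 8.4 / 33.5 = 0.250746
angle = arcsin(0.250746)
angle = 14.52 degrees

14.52


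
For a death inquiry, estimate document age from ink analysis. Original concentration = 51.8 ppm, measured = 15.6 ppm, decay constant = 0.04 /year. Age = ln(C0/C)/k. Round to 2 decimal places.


Document age estimation:
C0/C = 51.8 / 15.6 = 3.320513
ln(C0/C) = 1.200119
t = 1.200119 / 0.04 = 30.00 years

30.00


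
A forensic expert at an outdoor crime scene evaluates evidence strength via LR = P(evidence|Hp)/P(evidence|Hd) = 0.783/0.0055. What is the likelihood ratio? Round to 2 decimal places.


Likelihood ratio calculation:
LR = P(E|Hp) / P(E|Hd)
LR = 0.783 / 0.0055
LR = 142.36

142.36


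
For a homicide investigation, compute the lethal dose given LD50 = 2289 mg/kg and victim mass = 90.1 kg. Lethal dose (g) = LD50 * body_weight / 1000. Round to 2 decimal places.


Lethal dose calculation:
Lethal dose = LD50 * body_weight / 1000
= 2289 * 90.1 / 1000
= 206238.9 / 1000
= 206.24 g

206.24


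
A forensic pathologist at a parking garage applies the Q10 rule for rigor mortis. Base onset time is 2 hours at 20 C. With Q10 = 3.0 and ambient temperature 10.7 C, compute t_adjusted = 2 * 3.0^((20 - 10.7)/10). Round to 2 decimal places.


Rigor mortis time adjustment:
Exponent = (T_ref - T_actual) / 10 = (20 - 10.7) / 10 = 0.93
Q10 factor = 3.0^0.93 = 2.77794
t_adjusted = 2 * 2.77794 = 5.56 hours

5.56


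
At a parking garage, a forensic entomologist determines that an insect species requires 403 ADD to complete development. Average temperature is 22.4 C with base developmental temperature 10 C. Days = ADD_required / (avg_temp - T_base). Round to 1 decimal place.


Insect development time:
Effective temperature = avg_temp - T_base = 22.4 - 10 = 12.4 C
Days = ADD / effective_temp = 403 / 12.4 = 32.5 days

32.5


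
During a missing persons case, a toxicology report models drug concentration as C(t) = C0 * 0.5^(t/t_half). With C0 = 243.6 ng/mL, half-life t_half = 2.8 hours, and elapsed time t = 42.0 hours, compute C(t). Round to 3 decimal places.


Drug concentration decay:
Number of half-lives = t / t_half = 42.0 / 2.8 = 15
Decay factor = 0.5^15 = 0.00003052
C(t) = 243.6 * 0.00003052 = 0.007 ng/mL

0.007


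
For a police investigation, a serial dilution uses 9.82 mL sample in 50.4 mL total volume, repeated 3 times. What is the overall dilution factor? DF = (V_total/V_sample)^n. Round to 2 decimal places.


Dilution factor calculation:
Single dilution = V_total / V_sample = 50.4 / 9.82 ≈ 5.132383
Number of dilutions = 3
Total DF = (50.4 / 9.82)^3 (full precision, rounded at the end) = 135.19

135.19


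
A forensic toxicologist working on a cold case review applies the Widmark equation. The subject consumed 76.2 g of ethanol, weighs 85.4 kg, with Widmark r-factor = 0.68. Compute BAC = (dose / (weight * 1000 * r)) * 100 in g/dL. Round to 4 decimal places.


Applying the Widmark formula:
BAC = (dose_g / (body_wt * 1000 * r)) * 100
Denominator = 85.4 * 1000 * 0.68 = 58072
BAC = (76.2 / 58072) * 100
BAC = 0.1312 g/dL

0.1312


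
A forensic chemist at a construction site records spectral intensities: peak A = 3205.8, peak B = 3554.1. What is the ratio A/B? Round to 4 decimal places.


Spectral peak ratio:
Peak A = 3205.8 counts
Peak B = 3554.1 counts
Ratio = 3205.8 / 3554.1 = 0.9020

0.9020


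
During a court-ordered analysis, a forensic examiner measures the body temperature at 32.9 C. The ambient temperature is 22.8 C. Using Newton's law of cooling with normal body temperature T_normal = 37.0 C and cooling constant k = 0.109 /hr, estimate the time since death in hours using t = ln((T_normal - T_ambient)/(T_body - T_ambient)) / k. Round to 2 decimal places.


Using Newton's law of cooling:
t = ln((T_normal - T_ambient) / (T_body - T_ambient)) / k
T_normal - T_ambient = 14.2
T_body - T_ambient = 10.1
Ratio = 1.405941
ln(ratio) = 0.340707
t = 0.340707 / 0.109 = 3.13 hours

3.13


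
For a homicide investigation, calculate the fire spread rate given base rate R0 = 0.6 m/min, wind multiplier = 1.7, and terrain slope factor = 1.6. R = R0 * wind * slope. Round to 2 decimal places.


Fire spread rate calculation:
R = R0 * wind_factor * slope_factor
= 0.6 * 1.7 * 1.6
= 1.02 * 1.6
= 1.63 m/min

1.63


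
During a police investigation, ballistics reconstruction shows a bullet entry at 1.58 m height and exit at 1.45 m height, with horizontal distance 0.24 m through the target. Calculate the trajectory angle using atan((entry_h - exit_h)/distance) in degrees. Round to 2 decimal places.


Bullet trajectory angle:
Height difference = 1.58 - 1.45 = 0.13 m
angle = atan(0.13 / 0.24)
angle = atan(0.541667)
angle = 28.44 degrees

28.44


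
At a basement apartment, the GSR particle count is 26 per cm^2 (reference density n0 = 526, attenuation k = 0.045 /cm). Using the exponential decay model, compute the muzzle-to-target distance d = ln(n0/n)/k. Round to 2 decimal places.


GSR distance calculation:
n0/n = 526 / 26 = 20.230769
ln(n0/n) = 3.007205
d = 3.007205 / 0.045 = 66.83 cm

66.83


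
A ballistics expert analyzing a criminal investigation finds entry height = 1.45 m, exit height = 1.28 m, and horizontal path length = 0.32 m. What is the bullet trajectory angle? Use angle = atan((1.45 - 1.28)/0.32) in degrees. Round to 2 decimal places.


Bullet trajectory angle:
Height difference = 1.45 - 1.28 = 0.17 m
angle = atan(0.17 / 0.32)
angle = atan(0.53125)
angle = 27.98 degrees

27.98


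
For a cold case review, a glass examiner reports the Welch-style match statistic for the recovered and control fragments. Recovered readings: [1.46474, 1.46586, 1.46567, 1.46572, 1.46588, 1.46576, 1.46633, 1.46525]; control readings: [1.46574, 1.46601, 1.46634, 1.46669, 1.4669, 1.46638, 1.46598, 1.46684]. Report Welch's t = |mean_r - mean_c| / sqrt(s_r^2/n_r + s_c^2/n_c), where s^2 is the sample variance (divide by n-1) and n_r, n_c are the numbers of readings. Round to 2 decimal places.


Welch's t-criterion for glass RI comparison:
Recovered mean = sum / n_r = 11.72521 / 8 = 1.4656513
Control mean = sum / n_c = 11.73088 / 8 = 1.46636
Recovered sample variance s_r^2 = 2.23555e-07
Control sample variance s_c^2 = 1.83286e-07
Welch SE (unpooled) = sqrt(s_r^2/n_r + s_c^2/n_c) = sqrt(2.79444e-08 + 2.29107e-08) = sqrt(5.08551e-08) = 0.000225511
|mean_r - mean_c| = 0.00070875
t = 0.00070875 / 0.000225511 = 3.14

3.14


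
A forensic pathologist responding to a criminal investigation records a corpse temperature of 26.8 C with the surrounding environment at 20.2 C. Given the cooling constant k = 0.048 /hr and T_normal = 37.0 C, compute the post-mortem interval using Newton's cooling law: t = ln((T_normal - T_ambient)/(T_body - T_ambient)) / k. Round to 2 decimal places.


Using Newton's law of cooling:
t = ln((T_normal - T_ambient) / (T_body - T_ambient)) / k
T_normal - T_ambient = 16.8
T_body - T_ambient = 6.6
Ratio = 2.545455
ln(ratio) = 0.934309
t = 0.934309 / 0.048 = 19.46 hours

19.46


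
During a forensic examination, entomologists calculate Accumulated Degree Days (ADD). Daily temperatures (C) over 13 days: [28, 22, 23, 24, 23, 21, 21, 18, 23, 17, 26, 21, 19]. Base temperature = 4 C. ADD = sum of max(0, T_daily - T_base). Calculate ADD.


Computing ADD day by day:
Day 1: max(0, 28 - 4) = 24
Day 2: max(0, 22 - 4) = 18
Day 3: max(0, 23 - 4) = 19
Day 4: max(0, 24 - 4) = 20
Day 5: max(0, 23 - 4) = 19
Day 6: max(0, 21 - 4) = 17
Day 7: max(0, 21 - 4) = 17
Day 8: max(0, 18 - 4) = 14
Day 9: max(0, 23 - 4) = 19
Day 10: max(0, 17 - 4) = 13
Day 11: max(0, 26 - 4) = 22
Day 12: max(0, 21 - 4) = 17
Day 13: max(0, 19 - 4) = 15
Total ADD = 234

234


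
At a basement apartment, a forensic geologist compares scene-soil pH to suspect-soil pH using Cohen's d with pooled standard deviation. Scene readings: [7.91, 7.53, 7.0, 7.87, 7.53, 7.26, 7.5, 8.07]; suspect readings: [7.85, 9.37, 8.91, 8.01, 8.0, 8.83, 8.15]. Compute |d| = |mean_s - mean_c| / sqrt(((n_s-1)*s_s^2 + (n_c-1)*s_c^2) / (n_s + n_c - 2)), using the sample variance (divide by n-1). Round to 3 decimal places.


Pooled-variance Cohen's d for soil pH comparison:
Scene mean = 60.67 / 8 = 7.58375
Suspect mean = 59.12 / 7 = 8.445714
Scene sample variance s_s^2 = 0.12617
Suspect sample variance s_c^2 = 0.341395
Pooled variance = ((n_s-1)*s_s^2 + (n_c-1)*s_c^2) / (n_s + n_c - 2) = 0.225505
Pooled SD = sqrt(0.225505) = 0.474874
Mean difference = -0.861964
|d| = |-0.861964| / 0.474874 = 1.815

1.815


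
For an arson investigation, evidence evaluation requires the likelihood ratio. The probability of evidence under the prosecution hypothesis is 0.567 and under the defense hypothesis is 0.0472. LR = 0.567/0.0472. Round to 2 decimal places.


Likelihood ratio calculation:
LR = P(E|Hp) / P(E|Hd)
LR = 0.567 / 0.0472
LR = 12.01

12.01


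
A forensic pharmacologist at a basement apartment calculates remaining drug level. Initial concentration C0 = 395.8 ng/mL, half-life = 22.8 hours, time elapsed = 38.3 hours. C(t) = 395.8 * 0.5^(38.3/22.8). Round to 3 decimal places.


Drug concentration decay:
Number of half-lives = t / t_half = 38.3 / 22.8 = 1.679825
Decay factor = 0.5^1.679825 = 0.3121205
C(t) = 395.8 * 0.3121205 = 123.537 ng/mL

123.537


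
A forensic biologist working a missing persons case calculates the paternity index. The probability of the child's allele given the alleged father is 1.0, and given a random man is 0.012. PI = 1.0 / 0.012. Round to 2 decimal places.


Paternity Index calculation:
PI = P(allele|father) / P(allele|random)
PI = 1.0 / 0.012
PI = 83.33

83.33


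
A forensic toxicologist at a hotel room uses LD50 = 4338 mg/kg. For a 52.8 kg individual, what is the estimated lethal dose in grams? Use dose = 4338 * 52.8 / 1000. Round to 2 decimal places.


Lethal dose calculation:
Lethal dose = LD50 * body_weight / 1000
= 4338 * 52.8 / 1000
= 229046.4 / 1000
= 229.05 g

229.05


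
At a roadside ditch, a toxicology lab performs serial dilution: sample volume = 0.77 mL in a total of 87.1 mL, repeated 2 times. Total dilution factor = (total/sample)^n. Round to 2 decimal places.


Dilution factor calculation:
Single dilution = V_total / V_sample = 87.1 / 0.77 ≈ 113.116883
Number of dilutions = 2
Total DF = (87.1 / 0.77)^2 (full precision, rounded at the end) = 12795.43

12795.43


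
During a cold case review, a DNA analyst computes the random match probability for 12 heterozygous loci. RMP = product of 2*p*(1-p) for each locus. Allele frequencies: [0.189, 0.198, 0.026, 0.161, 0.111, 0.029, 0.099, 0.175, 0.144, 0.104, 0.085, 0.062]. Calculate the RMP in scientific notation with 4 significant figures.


Computing RMP for 12 loci:
Locus 1: 2 * 0.189 * 0.811 = 0.306558
Locus 2: 2 * 0.198 * 0.802 = 0.317592
Locus 3: 2 * 0.026 * 0.974 = 0.050648
Locus 4: 2 * 0.161 * 0.839 = 0.270158
Locus 5: 2 * 0.111 * 0.889 = 0.197358
Locus 6: 2 * 0.029 * 0.971 = 0.056318
Locus 7: 2 * 0.099 * 0.901 = 0.178398
Locus 8: 2 * 0.175 * 0.825 = 0.28875
Locus 9: 2 * 0.144 * 0.856 = 0.246528
Locus 10: 2 * 0.104 * 0.896 = 0.186368
Locus 11: 2 * 0.085 * 0.915 = 0.15555
Locus 12: 2 * 0.062 * 0.938 = 0.116312
RMP = 6.340e-10

6.340e-10


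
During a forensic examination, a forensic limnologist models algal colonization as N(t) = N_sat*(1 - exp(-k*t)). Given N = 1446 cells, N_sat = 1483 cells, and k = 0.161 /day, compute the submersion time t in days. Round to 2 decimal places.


PMSI from diatom colonization curve:
N / N_sat = 1446 / 1483 = 0.975051
1 - N/N_sat = 0.024949
ln(1 - N/N_sat) = -3.690922
t = -ln(1 - N/N_sat) / k = -(-3.690922) / 0.161 = 22.92 days

22.92


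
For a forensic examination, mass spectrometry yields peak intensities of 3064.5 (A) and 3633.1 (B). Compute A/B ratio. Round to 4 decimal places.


Spectral peak ratio:
Peak A = 3064.5 counts
Peak B = 3633.1 counts
Ratio = 3064.5 / 3633.1 = 0.8435

0.8435


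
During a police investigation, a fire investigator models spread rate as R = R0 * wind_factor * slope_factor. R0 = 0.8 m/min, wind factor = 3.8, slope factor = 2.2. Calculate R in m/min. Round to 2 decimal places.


Fire spread rate calculation:
R = R0 * wind_factor * slope_factor
= 0.8 * 3.8 * 2.2
= 3.04 * 2.2
= 6.69 m/min

6.69


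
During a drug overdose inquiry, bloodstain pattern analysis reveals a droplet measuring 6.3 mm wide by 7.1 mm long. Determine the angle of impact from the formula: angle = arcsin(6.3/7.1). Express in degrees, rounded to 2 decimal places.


Blood spatter impact angle calculation:
width / length = 6.3 / 7.1 = 0.887324
angle = arcsin(0.887324)
angle = 62.54 degrees

62.54


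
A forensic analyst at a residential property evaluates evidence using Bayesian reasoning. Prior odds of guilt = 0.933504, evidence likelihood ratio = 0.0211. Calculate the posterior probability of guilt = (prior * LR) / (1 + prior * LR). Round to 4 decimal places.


Bayesian evidence evaluation:
Posterior odds = prior_odds * LR = 0.933504 * 0.0211 = 0.01969693
Posterior probability = posterior_odds / (1 + posterior_odds)
= 0.01969693 / (1 + 0.01969693)
= 0.01969693 / 1.01969693
= 0.0193

0.0193


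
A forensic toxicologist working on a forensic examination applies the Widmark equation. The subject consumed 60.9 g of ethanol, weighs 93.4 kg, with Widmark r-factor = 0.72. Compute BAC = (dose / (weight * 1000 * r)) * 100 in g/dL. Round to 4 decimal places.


Applying the Widmark formula:
BAC = (dose_g / (body_wt * 1000 * r)) * 100
Denominator = 93.4 * 1000 * 0.72 = 67248
BAC = (60.9 / 67248) * 100
BAC = 0.0906 g/dL

0.0906


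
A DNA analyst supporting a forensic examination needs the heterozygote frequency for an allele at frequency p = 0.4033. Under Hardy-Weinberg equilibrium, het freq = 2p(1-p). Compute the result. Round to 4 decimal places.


Hardy-Weinberg heterozygote frequency:
q = 1 - p = 1 - 0.4033 = 0.5967
2pq = 2 * 0.4033 * 0.5967 = 0.4813

0.4813


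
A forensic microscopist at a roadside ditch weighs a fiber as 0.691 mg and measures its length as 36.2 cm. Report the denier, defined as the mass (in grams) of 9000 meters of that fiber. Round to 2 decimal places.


Denier calculation:
Mass in grams = 0.691 mg / 1000 = 0.000691 g
Length in meters = 36.2 cm / 100 = 0.362 m
Linear density = mass / length = 0.000691 / 0.362 = 0.00190884 g/m
Denier = (g/m) * 9000 = 0.00190884 * 9000 = 17.18

17.18


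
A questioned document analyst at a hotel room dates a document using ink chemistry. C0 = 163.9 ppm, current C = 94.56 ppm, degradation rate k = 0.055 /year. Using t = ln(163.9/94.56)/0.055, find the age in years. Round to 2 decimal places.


Document age estimation:
C0/C = 163.9 / 94.56 = 1.733291
ln(C0/C) = 0.550022
t = 0.550022 / 0.055 = 10.00 years

10.00


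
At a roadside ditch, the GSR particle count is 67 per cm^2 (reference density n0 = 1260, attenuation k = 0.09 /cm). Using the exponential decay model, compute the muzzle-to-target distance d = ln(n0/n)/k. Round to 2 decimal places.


GSR distance calculation:
n0/n = 1260 / 67 = 18.80597
ln(n0/n) = 2.934174
d = 2.934174 / 0.09 = 32.60 cm

32.60


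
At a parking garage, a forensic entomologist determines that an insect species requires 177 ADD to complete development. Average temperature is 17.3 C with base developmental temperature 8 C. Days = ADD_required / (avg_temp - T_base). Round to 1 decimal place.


Insect development time:
Effective temperature = avg_temp - T_base = 17.3 - 8 = 9.3 C
Days = ADD / effective_temp = 177 / 9.3 = 19.0 days

19.0


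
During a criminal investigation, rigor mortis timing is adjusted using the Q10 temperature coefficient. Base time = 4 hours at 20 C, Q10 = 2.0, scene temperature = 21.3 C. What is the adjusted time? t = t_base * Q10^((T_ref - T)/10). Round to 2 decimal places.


Rigor mortis time adjustment:
Exponent = (T_ref - T_actual) / 10 = (20 - 21.3) / 10 = -0.13
Q10 factor = 2.0^-0.13 = 0.91383
t_adjusted = 4 * 0.91383 = 3.66 hours

3.66


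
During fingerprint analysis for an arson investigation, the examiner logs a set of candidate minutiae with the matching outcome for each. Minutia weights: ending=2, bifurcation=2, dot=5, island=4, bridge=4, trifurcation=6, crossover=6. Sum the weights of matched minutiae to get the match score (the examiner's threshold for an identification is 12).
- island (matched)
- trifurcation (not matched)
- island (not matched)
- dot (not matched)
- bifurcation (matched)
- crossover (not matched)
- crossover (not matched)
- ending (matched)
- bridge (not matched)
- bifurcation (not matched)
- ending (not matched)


Weighted minutiae match score:
  island: matched, +4 (running total 4)
  trifurcation: not matched, +0
  island: not matched, +0
  dot: not matched, +0
  bifurcation: matched, +2 (running total 6)
  crossover: not matched, +0
  crossover: not matched, +0
  ending: matched, +2 (running total 8)
  bridge: not matched, +0
  bifurcation: not matched, +0
  ending: not matched, +0
Total score = 8
Threshold = 12; verdict = inconclusive

8


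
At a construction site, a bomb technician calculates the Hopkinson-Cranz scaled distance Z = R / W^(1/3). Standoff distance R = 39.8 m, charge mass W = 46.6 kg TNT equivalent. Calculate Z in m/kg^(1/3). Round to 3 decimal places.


Scaled distance calculation:
W^(1/3) = 46.6^(1/3) = 3.598559
Z = R / W^(1/3) = 39.8 / 3.598559
Z = 11.060 m/kg^(1/3)

11.060


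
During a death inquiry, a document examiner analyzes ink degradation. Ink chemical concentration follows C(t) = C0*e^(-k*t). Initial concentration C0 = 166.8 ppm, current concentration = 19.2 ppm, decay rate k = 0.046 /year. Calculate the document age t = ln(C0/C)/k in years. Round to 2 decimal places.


Document age estimation:
C0/C = 166.8 / 19.2 = 8.6875
ln(C0/C) = 2.161885
t = 2.161885 / 0.046 = 47.00 years

47.00


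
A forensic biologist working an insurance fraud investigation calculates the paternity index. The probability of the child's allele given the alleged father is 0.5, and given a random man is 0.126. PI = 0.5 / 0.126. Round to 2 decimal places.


Paternity Index calculation:
PI = P(allele|father) / P(allele|random)
PI = 0.5 / 0.126
PI = 3.97

3.97


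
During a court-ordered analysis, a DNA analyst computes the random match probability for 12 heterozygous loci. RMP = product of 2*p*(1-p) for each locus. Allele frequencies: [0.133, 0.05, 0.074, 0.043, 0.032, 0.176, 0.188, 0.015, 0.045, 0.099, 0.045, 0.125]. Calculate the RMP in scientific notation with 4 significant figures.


Computing RMP for 12 loci:
Locus 1: 2 * 0.133 * 0.867 = 0.230622
Locus 2: 2 * 0.05 * 0.95 = 0.095
Locus 3: 2 * 0.074 * 0.926 = 0.137048
Locus 4: 2 * 0.043 * 0.957 = 0.082302
Locus 5: 2 * 0.032 * 0.968 = 0.061952
Locus 6: 2 * 0.176 * 0.824 = 0.290048
Locus 7: 2 * 0.188 * 0.812 = 0.305312
Locus 8: 2 * 0.015 * 0.985 = 0.02955
Locus 9: 2 * 0.045 * 0.955 = 0.08595
Locus 10: 2 * 0.099 * 0.901 = 0.178398
Locus 11: 2 * 0.045 * 0.955 = 0.08595
Locus 12: 2 * 0.125 * 0.875 = 0.21875
RMP = 1.155e-11

1.155e-11


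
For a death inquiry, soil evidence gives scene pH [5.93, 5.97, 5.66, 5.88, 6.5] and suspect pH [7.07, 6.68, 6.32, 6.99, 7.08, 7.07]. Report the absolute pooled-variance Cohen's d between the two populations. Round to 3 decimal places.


Pooled-variance Cohen's d for soil pH comparison:
Scene mean = 29.94 / 5 = 5.988
Suspect mean = 41.21 / 6 = 6.868333
Scene sample variance s_s^2 = 0.09627
Suspect sample variance s_c^2 = 0.095417
Pooled variance = ((n_s-1)*s_s^2 + (n_c-1)*s_c^2) / (n_s + n_c - 2) = 0.095796
Pooled SD = sqrt(0.095796) = 0.309509
Mean difference = -0.880333
|d| = |-0.880333| / 0.309509 = 2.844

2.844


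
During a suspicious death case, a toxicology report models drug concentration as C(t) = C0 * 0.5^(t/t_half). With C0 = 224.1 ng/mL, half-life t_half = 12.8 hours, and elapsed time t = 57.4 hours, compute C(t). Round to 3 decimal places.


Drug concentration decay:
Number of half-lives = t / t_half = 57.4 / 12.8 = 4.484375
Decay factor = 0.5^4.484375 = 0.04467542
C(t) = 224.1 * 0.04467542 = 10.012 ng/mL

10.012


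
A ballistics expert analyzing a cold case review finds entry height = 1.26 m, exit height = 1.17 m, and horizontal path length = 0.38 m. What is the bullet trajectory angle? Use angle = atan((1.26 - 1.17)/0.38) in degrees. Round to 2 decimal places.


Bullet trajectory angle:
Height difference = 1.26 - 1.17 = 0.09 m
angle = atan(0.09 / 0.38)
angle = atan(0.236842)
angle = 13.32 degrees

13.32


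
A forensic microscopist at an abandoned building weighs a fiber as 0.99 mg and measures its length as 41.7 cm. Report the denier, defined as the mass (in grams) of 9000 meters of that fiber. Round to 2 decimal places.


Denier calculation:
Mass in grams = 0.99 mg / 1000 = 0.00099 g
Length in meters = 41.7 cm / 100 = 0.417 m
Linear density = mass / length = 0.00099 / 0.417 = 0.0023741 g/m
Denier = (g/m) * 9000 = 0.0023741 * 9000 = 21.37

21.37


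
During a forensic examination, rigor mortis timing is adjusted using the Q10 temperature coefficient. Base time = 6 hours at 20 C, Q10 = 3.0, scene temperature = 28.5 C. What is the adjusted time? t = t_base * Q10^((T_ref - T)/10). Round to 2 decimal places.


Rigor mortis time adjustment:
Exponent = (T_ref - T_actual) / 10 = (20 - 28.5) / 10 = -0.85
Q10 factor = 3.0^-0.85 = 0.39305
t_adjusted = 6 * 0.39305 = 2.36 hours

2.36


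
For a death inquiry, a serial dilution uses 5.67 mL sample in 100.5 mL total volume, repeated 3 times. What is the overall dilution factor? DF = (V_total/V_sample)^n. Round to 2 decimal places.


Dilution factor calculation:
Single dilution = V_total / V_sample = 100.5 / 5.67 ≈ 17.724868
Number of dilutions = 3
Total DF = (100.5 / 5.67)^3 (full precision, rounded at the end) = 5568.64

5568.64


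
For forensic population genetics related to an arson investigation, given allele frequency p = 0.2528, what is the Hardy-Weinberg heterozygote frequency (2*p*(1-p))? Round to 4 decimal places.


Hardy-Weinberg heterozygote frequency:
q = 1 - p = 1 - 0.2528 = 0.7472
2pq = 2 * 0.2528 * 0.7472 = 0.3778

0.3778


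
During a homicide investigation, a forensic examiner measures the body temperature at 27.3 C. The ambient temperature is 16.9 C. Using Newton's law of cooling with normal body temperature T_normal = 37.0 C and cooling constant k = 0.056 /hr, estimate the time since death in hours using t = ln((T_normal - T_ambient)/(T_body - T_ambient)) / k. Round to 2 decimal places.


Using Newton's law of cooling:
t = ln((T_normal - T_ambient) / (T_body - T_ambient)) / k
T_normal - T_ambient = 20.1
T_body - T_ambient = 10.4
Ratio = 1.932692
ln(ratio) = 0.658914
t = 0.658914 / 0.056 = 11.77 hours

11.77


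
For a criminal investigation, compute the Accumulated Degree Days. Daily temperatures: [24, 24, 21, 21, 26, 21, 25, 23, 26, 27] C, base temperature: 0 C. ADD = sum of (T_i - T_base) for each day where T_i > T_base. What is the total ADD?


Computing ADD day by day:
Day 1: max(0, 24 - 0) = 24
Day 2: max(0, 24 - 0) = 24
Day 3: max(0, 21 - 0) = 21
Day 4: max(0, 21 - 0) = 21
Day 5: max(0, 26 - 0) = 26
Day 6: max(0, 21 - 0) = 21
Day 7: max(0, 25 - 0) = 25
Day 8: max(0, 23 - 0) = 23
Day 9: max(0, 26 - 0) = 26
Day 10: max(0, 27 - 0) = 27
Total ADD = 238

238


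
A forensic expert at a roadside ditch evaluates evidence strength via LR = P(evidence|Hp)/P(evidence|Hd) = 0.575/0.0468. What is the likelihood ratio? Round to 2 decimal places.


Likelihood ratio calculation:
LR = P(E|Hp) / P(E|Hd)
LR = 0.575 / 0.0468
LR = 12.29

12.29


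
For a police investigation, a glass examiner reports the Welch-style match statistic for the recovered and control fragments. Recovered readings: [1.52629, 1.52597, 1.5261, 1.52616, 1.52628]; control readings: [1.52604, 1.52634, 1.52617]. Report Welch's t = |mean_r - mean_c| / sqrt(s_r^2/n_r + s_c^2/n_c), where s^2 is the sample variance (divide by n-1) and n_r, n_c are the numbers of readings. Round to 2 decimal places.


Welch's t-criterion for glass RI comparison:
Recovered mean = sum / n_r = 7.6308 / 5 = 1.52616
Control mean = sum / n_c = 4.57855 / 3 = 1.5261833
Recovered sample variance s_r^2 = 1.775e-08
Control sample variance s_c^2 = 2.26333e-08
Welch SE (unpooled) = sqrt(s_r^2/n_r + s_c^2/n_c) = sqrt(3.55e-09 + 7.54444e-09) = sqrt(1.10944e-08) = 0.00010533
|mean_r - mean_c| = 2.33333e-05
t = 2.33333e-05 / 0.00010533 = 0.22

0.22


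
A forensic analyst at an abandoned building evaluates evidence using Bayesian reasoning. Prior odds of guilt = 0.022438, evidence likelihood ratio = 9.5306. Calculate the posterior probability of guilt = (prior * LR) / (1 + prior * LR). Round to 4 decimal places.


Bayesian evidence evaluation:
Posterior odds = prior_odds * LR = 0.022438 * 9.5306 = 0.2138476
Posterior probability = posterior_odds / (1 + posterior_odds)
= 0.2138476 / (1 + 0.2138476)
= 0.2138476 / 1.2138476
= 0.1762

0.1762


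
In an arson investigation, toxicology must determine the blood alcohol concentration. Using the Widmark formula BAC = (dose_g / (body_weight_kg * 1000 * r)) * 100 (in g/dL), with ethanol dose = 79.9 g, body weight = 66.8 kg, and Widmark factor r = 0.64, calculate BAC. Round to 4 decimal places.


Applying the Widmark formula:
BAC = (dose_g / (body_wt * 1000 * r)) * 100
Denominator = 66.8 * 1000 * 0.64 = 42752
BAC = (79.9 / 42752) * 100
BAC = 0.1869 g/dL

0.1869


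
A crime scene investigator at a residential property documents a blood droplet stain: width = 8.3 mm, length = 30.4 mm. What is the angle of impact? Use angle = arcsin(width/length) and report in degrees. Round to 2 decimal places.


Blood spatter impact angle calculation:
width / length = 8.3 / 30.4 = 0.273026
angle = arcsin(0.273026)
angle = 15.84 degrees

15.84


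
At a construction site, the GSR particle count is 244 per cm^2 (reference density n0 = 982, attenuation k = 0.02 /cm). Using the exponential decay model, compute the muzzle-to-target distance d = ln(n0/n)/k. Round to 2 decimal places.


GSR distance calculation:
n0/n = 982 / 244 = 4.02459
ln(n0/n) = 1.392423
d = 1.392423 / 0.02 = 69.62 cm

69.62


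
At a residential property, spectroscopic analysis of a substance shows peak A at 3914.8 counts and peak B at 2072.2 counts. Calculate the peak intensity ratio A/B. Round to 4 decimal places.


Spectral peak ratio:
Peak A = 3914.8 counts
Peak B = 2072.2 counts
Ratio = 3914.8 / 2072.2 = 1.8892

1.8892


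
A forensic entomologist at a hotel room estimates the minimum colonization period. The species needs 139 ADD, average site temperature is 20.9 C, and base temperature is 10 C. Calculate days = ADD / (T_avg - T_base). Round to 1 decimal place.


Insect development time:
Effective temperature = avg_temp - T_base = 20.9 - 10 = 10.9 C
Days = ADD / effective_temp = 139 / 10.9 = 12.8 days

12.8


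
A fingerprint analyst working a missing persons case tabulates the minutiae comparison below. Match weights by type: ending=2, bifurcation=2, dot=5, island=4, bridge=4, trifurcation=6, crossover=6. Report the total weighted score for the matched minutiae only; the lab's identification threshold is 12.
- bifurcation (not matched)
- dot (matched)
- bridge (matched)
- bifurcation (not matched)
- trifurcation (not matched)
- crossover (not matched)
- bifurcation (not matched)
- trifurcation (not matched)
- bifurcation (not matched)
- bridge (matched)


Weighted minutiae match score:
  bifurcation: not matched, +0
  dot: matched, +5 (running total 5)
  bridge: matched, +4 (running total 9)
  bifurcation: not matched, +0
  trifurcation: not matched, +0
  crossover: not matched, +0
  bifurcation: not matched, +0
  trifurcation: not matched, +0
  bifurcation: not matched, +0
  bridge: matched, +4 (running total 13)
Total score = 13
Threshold = 12; verdict = identification

13
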